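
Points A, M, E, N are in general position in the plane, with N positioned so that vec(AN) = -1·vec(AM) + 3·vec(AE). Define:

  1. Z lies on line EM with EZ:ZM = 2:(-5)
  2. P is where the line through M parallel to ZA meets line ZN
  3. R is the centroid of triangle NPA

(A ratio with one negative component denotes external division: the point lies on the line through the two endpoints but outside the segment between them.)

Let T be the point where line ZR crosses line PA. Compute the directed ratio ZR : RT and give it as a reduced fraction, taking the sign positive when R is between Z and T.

ZR:RT = 11/4

Set A = (0, 0), M = (1, 0), E = (0, 1), N = (-1, 3); any affine frame gives the same invariant.
1. Z lies on line EM with EZ:ZM = 2:(-5) ⇒ Z = (-2/3, 5/3)
2. P is where the line through M parallel to ZA meets line ZN ⇒ P = (-7/3, 25/3)
3. R is the centroid of triangle NPA ⇒ R = (-10/9, 34/9)
line ZR meets PA at T = (-14/11, 50/11)
R = Z + t·(T−Z) with t = 11/15, so ZR:RT = 11/15:4/15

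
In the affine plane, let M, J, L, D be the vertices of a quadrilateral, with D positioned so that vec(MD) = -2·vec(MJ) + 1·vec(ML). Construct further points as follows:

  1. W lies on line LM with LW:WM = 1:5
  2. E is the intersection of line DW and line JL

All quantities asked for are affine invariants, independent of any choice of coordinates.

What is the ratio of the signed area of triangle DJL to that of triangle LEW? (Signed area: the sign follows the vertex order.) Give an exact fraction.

[DJL]:[LEW] = -66

Choose coordinates M = (0, 0), J = (1, 0), L = (0, 1), D = (-2, 1).
1. W lies on line LM with LW:WM = 1:5 ⇒ W = (0, 5/6)
2. E is the intersection of line DW and line JL ⇒ E = (2/11, 9/11)
2·[DJL] = 2, 2·[LEW] = -1/33
[DJL]:[LEW] = 2:-1/33 = -66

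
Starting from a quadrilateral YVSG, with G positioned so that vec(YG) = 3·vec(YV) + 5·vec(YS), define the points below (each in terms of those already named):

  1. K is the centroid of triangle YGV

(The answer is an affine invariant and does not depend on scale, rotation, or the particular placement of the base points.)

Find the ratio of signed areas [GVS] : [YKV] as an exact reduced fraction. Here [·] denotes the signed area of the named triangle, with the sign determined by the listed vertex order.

[GVS]:[YKV] = 21/5

Assign Y = (0, 0), V = (1, 0), S = (0, 1), G = (3, 5) — the answer is frame-independent, so this choice is without loss of generality.
1. K is the centroid of triangle YGV ⇒ K = (4/3, 5/3)
2·[GVS] = -7, 2·[YKV] = -5/3
[GVS]:[YKV] = -7:-5/3 = 21/5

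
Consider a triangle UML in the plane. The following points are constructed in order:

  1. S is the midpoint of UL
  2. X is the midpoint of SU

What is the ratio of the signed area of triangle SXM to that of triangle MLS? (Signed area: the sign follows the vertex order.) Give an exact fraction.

Choose coordinates U = (0, 0), M = (1, 0), L = (0, 1).
1. S is the midpoint of UL ⇒ S = (0, 1/2)
2. X is the midpoint of SU ⇒ X = (0, 1/4)
2·[SXM] = 1/4, 2·[MLS] = 1/2
[SXM]:[MLS] = 1/4:1/2 = 1/2

[SXM]:[MLS] = 1/2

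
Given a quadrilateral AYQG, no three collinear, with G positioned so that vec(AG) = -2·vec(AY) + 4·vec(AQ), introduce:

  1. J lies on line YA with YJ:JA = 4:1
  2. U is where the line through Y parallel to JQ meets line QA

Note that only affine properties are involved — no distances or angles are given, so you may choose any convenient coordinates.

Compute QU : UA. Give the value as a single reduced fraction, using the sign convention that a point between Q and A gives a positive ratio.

Assign A = (0, 0), Y = (1, 0), Q = (0, 1), G = (-2, 4) — the answer is frame-independent, so this choice is without loss of generality.
1. J lies on line YA with YJ:JA = 4:1 ⇒ J = (1/5, 0)
2. U is where the line through Y parallel to JQ meets line QA ⇒ U = (0, 5)
U = Q + t·(A−Q) with t = -4, so QU:UA = t:(1−t) = -4:5

QU:UA = -4/5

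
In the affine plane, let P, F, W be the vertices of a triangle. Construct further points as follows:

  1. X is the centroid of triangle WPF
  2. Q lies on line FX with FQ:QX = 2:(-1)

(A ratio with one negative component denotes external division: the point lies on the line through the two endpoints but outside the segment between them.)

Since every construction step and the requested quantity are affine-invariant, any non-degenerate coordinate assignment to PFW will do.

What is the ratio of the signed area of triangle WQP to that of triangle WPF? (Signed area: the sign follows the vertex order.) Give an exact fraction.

[WQP]:[WPF] = 1/3

Assign P = (0, 0), F = (1, 0), W = (0, 1) — the answer is frame-independent, so this choice is without loss of generality.
1. X is the centroid of triangle WPF ⇒ X = (1/3, 1/3)
2. Q lies on line FX with FQ:QX = 2:(-1) ⇒ Q = (-1/3, 2/3)
2·[WQP] = 1/3, 2·[WPF] = 1
[WQP]:[WPF] = 1/3:1 = 1/3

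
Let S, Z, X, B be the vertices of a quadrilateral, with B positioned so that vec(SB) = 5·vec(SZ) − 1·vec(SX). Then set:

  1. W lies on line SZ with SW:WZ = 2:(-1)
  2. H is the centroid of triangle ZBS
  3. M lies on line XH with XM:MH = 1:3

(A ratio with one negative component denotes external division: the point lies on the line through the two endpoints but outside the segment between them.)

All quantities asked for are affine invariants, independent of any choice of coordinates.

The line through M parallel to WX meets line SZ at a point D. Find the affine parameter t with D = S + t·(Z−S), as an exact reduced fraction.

Choose coordinates S = (0, 0), Z = (1, 0), X = (0, 1), B = (5, -1).
1. W lies on line SZ with SW:WZ = 2:(-1) ⇒ W = (2, 0)
2. H is the centroid of triangle ZBS ⇒ H = (2, -1/3)
3. M lies on line XH with XM:MH = 1:3 ⇒ M = (1/2, 2/3)
through M parallel to WX: direction (-2, 1); meets SZ at D = (11/6, 0)
D = S + t·(Z−S) with t = 11/6

t = 11/6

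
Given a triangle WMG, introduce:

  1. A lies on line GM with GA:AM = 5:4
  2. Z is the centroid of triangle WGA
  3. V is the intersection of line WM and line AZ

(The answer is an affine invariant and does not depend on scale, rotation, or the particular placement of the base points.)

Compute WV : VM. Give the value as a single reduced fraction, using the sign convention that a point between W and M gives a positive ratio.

WV:VM = -5/4

Assign W = (0, 0), M = (1, 0), G = (0, 1) — the answer is frame-independent, so this choice is without loss of generality.
1. A lies on line GM with GA:AM = 5:4 ⇒ A = (5/9, 4/9)
2. Z is the centroid of triangle WGA ⇒ Z = (5/27, 13/27)
3. V is the intersection of line WM and line AZ ⇒ V = (5, 0)
V = W + t·(M−W) with t = 5, so WV:VM = t:(1−t) = 5:-4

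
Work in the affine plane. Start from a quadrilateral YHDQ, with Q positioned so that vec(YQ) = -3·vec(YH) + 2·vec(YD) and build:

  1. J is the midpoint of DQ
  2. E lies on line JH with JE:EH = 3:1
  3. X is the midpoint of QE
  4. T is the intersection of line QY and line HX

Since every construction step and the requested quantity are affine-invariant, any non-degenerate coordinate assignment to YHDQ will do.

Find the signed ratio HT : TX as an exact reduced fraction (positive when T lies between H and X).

HT:TX = -32/15

Choose coordinates Y = (0, 0), H = (1, 0), D = (0, 1), Q = (-3, 2).
1. J is the midpoint of DQ ⇒ J = (-3/2, 3/2)
2. E lies on line JH with JE:EH = 3:1 ⇒ E = (3/8, 3/8)
3. X is the midpoint of QE ⇒ X = (-21/16, 19/16)
4. T is the intersection of line QY and line HX ⇒ T = (-57/17, 38/17)
T = H + t·(X−H) with t = 32/17, so HT:TX = t:(1−t) = 32/17:-15/17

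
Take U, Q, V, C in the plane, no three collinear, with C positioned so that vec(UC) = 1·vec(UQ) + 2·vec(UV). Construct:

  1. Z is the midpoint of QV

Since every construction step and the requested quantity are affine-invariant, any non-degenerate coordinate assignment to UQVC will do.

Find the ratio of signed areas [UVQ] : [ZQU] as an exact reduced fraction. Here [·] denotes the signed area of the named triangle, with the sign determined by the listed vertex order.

Assign U = (0, 0), Q = (1, 0), V = (0, 1), C = (1, 2) — the answer is frame-independent, so this choice is without loss of generality.
1. Z is the midpoint of QV ⇒ Z = (1/2, 1/2)
2·[UVQ] = -1, 2·[ZQU] = -1/2
[UVQ]:[ZQU] = -1:-1/2 = 2

[UVQ]:[ZQU] = 2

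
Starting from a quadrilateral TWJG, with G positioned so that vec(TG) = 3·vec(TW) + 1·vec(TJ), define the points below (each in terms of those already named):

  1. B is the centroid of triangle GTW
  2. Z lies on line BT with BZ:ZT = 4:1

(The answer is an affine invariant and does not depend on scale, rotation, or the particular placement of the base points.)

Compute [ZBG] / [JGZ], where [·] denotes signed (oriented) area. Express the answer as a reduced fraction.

[ZBG]:[JGZ] = -2/21

Assign T = (0, 0), W = (1, 0), J = (0, 1), G = (3, 1) — the answer is frame-independent, so this choice is without loss of generality.
1. B is the centroid of triangle GTW ⇒ B = (4/3, 1/3)
2. Z lies on line BT with BZ:ZT = 4:1 ⇒ Z = (4/15, 1/15)
2·[ZBG] = 4/15, 2·[JGZ] = -14/5
[ZBG]:[JGZ] = 4/15:-14/5 = -2/21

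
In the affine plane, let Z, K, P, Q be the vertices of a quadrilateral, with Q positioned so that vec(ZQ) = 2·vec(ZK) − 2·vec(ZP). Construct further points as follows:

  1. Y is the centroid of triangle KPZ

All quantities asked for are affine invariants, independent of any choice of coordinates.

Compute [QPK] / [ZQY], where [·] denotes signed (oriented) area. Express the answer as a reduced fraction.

[QPK]:[ZQY] = -3/4

Assign Z = (0, 0), K = (1, 0), P = (0, 1), Q = (2, -2) — the answer is frame-independent, so this choice is without loss of generality.
1. Y is the centroid of triangle KPZ ⇒ Y = (1/3, 1/3)
2·[QPK] = -1, 2·[ZQY] = 4/3
[QPK]:[ZQY] = -1:4/3 = -3/4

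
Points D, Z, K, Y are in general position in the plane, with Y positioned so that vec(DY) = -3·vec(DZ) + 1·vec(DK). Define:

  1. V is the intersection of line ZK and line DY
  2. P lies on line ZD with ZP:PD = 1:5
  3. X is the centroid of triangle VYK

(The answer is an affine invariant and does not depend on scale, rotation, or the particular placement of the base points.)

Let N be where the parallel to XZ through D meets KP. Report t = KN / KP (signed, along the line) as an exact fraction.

Set D = (0, 0), Z = (1, 0), K = (0, 1), Y = (-3, 1); any affine frame gives the same invariant.
1. V is the intersection of line ZK and line DY ⇒ V = (3/2, -1/2)
2. P lies on line ZD with ZP:PD = 1:5 ⇒ P = (5/6, 0)
3. X is the centroid of triangle VYK ⇒ X = (-1/2, 1/2)
through D parallel to XZ: direction (3/2, -1/2); meets KP at N = (15/13, -5/13)
N = K + t·(P−K) with t = 18/13

t = 18/13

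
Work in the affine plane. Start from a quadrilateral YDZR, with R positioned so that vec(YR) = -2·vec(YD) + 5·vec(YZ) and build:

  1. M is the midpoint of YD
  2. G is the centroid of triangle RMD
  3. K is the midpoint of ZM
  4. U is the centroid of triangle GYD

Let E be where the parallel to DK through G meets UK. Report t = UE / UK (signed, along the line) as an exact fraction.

t = -11

Work in coordinates with Y = (0, 0), D = (1, 0), Z = (0, 1), R = (-2, 5).
1. M is the midpoint of YD ⇒ M = (1/2, 0)
2. G is the centroid of triangle RMD ⇒ G = (-1/6, 5/3)
3. K is the midpoint of ZM ⇒ K = (1/4, 1/2)
4. U is the centroid of triangle GYD ⇒ U = (5/18, 5/9)
through G parallel to DK: direction (-3/4, 1/2); meets UK at E = (7/12, 7/6)
E = U + t·(K−U) with t = -11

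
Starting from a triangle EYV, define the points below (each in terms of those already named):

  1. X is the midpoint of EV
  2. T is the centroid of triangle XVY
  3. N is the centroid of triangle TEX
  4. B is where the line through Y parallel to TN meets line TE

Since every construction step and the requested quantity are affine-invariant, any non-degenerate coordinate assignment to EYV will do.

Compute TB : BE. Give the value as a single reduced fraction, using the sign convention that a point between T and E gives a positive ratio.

TB:BE = -4/3

Work in coordinates with E = (0, 0), Y = (1, 0), V = (0, 1).
1. X is the midpoint of EV ⇒ X = (0, 1/2)
2. T is the centroid of triangle XVY ⇒ T = (1/3, 1/2)
3. N is the centroid of triangle TEX ⇒ N = (1/9, 1/3)
4. B is where the line through Y parallel to TN meets line TE ⇒ B = (-1, -3/2)
B = T + t·(E−T) with t = 4, so TB:BE = t:(1−t) = 4:-3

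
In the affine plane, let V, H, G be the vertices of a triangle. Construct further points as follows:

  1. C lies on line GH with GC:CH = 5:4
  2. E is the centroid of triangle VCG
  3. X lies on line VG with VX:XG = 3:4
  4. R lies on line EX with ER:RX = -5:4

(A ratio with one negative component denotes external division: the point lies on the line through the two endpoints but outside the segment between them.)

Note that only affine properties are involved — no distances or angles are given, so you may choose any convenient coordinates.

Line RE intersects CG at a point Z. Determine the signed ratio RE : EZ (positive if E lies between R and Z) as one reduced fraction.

Work in coordinates with V = (0, 0), H = (1, 0), G = (0, 1).
1. C lies on line GH with GC:CH = 5:4 ⇒ C = (5/9, 4/9)
2. E is the centroid of triangle VCG ⇒ E = (5/27, 13/27)
3. X lies on line VG with VX:XG = 3:4 ⇒ X = (0, 3/7)
4. R lies on line EX with ER:RX = -5:4 ⇒ R = (-20/27, 41/189)
line RE meets CG at Z = (4/9, 5/9)
E = R + t·(Z−R) with t = 25/32, so RE:EZ = 25/32:7/32

RE:EZ = 25/7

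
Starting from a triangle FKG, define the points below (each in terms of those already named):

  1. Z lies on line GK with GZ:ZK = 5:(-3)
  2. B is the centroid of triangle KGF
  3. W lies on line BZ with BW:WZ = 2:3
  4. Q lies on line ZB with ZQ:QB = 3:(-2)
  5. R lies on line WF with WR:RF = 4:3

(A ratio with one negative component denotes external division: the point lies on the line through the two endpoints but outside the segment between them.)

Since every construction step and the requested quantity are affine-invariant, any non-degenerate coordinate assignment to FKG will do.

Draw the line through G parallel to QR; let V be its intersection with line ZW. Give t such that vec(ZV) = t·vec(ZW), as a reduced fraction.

t = -15/8

Assign F = (0, 0), K = (1, 0), G = (0, 1) — the answer is frame-independent, so this choice is without loss of generality.
1. Z lies on line GK with GZ:ZK = 5:(-3) ⇒ Z = (5/2, -3/2)
2. B is the centroid of triangle KGF ⇒ B = (1/3, 1/3)
3. W lies on line BZ with BW:WZ = 2:3 ⇒ W = (6/5, -2/5)
4. Q lies on line ZB with ZQ:QB = 3:(-2) ⇒ Q = (-4, 4)
5. R lies on line WF with WR:RF = 4:3 ⇒ R = (18/35, -6/35)
through G parallel to QR: direction (158/35, -146/35); meets ZW at V = (79/16, -57/16)
V = Z + t·(W−Z) with t = -15/8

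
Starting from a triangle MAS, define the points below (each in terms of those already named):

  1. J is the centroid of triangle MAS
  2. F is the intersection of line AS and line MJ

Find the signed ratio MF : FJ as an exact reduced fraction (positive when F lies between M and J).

MF:FJ = -3

Assign M = (0, 0), A = (1, 0), S = (0, 1) — the answer is frame-independent, so this choice is without loss of generality.
1. J is the centroid of triangle MAS ⇒ J = (1/3, 1/3)
2. F is the intersection of line AS and line MJ ⇒ F = (1/2, 1/2)
F = M + t·(J−M) with t = 3/2, so MF:FJ = t:(1−t) = 3/2:-1/2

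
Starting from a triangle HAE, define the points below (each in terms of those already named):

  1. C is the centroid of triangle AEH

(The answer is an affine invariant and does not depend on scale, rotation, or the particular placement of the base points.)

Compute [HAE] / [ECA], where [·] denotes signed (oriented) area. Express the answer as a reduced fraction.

[HAE]:[ECA] = 3

Work in coordinates with H = (0, 0), A = (1, 0), E = (0, 1).
1. C is the centroid of triangle AEH ⇒ C = (1/3, 1/3)
2·[HAE] = 1, 2·[ECA] = 1/3
[HAE]:[ECA] = 1:1/3 = 3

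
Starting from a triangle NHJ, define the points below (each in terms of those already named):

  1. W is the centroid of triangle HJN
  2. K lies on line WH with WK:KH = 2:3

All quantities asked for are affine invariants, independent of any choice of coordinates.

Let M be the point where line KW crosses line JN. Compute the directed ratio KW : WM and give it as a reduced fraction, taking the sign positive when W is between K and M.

Work in coordinates with N = (0, 0), H = (1, 0), J = (0, 1).
1. W is the centroid of triangle HJN ⇒ W = (1/3, 1/3)
2. K lies on line WH with WK:KH = 2:3 ⇒ K = (3/5, 1/5)
line KW meets JN at M = (0, 1/2)
W = K + t·(M−K) with t = 4/9, so KW:WM = 4/9:5/9

KW:WM = 4/5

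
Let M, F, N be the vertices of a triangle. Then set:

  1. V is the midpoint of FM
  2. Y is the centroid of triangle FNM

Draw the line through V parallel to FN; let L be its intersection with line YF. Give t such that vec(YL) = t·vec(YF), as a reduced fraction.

t = -1/2

Choose coordinates M = (0, 0), F = (1, 0), N = (0, 1).
1. V is the midpoint of FM ⇒ V = (1/2, 0)
2. Y is the centroid of triangle FNM ⇒ Y = (1/3, 1/3)
through V parallel to FN: direction (-1, 1); meets YF at L = (0, 1/2)
L = Y + t·(F−Y) with t = -1/2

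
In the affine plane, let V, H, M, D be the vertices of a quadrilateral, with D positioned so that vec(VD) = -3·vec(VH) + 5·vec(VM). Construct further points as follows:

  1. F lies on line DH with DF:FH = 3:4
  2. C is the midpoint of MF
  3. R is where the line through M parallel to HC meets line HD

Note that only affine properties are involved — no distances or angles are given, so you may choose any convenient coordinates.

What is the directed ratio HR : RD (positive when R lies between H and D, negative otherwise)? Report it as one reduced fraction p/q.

Work in coordinates with V = (0, 0), H = (1, 0), M = (0, 1), D = (-3, 5).
1. F lies on line DH with DF:FH = 3:4 ⇒ F = (-9/7, 20/7)
2. C is the midpoint of MF ⇒ C = (-9/14, 27/14)
3. R is where the line through M parallel to HC meets line HD ⇒ R = (23/7, -20/7)
R = H + t·(D−H) with t = -4/7, so HR:RD = t:(1−t) = -4/7:11/7

HR:RD = -4/11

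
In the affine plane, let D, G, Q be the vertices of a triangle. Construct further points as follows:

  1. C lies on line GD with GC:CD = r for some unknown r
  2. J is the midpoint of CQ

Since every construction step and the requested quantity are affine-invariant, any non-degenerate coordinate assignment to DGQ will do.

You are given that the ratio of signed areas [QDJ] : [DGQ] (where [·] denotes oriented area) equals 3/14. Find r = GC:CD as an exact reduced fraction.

Assign D = (0, 0), G = (1, 0), Q = (0, 1) — the answer is frame-independent, so this choice is without loss of generality.
1. With GC:CD = r, write λ = r/(r+1) so C = G + λ·(D−G); C is affine-linear in λ
2. J is the midpoint of CQ ⇒ J is an affine combination of earlier points and hence also affine-linear in λ
Every point depending on C is an affine combination of C and λ-independent points, so each such coordinate is linear in λ; the λ² term in each signed area is a multiple of (D−G)×(D−G) = 0, so 2·[QDJ] and 2·[DGQ] are each linear in λ. Evaluating at λ=0 and λ=1:
  2·[QDJ] = -1/2·λ + 1/2,   2·[DGQ] = 1
So [QDJ]:[DGQ] = (-1/2·λ + 1/2) / (1). Setting this equal to 3/14:
  -1/2·λ + 1/2 = 3/14·(1)  ⇒  λ = 4/7
Then r = λ/(1−λ) = (4/7)/(3/7) = 4/3. Check: with r = 4/3, C = (3/7, 0) and [QDJ]:[DGQ] = 3/14 as required.

r = 4/3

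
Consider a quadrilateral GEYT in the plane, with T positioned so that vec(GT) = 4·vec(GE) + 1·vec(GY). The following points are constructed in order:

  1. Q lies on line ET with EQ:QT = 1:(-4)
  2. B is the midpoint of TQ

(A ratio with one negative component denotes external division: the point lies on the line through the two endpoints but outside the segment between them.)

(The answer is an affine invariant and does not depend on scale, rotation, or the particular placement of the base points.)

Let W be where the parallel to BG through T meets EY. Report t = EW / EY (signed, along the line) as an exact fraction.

Set G = (0, 0), E = (1, 0), Y = (0, 1), T = (4, 1); any affine frame gives the same invariant.
1. Q lies on line ET with EQ:QT = 1:(-4) ⇒ Q = (0, -1/3)
2. B is the midpoint of TQ ⇒ B = (2, 1/3)
through T parallel to BG: direction (-2, -1/3); meets EY at W = (4/7, 3/7)
W = E + t·(Y−E) with t = 3/7

t = 3/7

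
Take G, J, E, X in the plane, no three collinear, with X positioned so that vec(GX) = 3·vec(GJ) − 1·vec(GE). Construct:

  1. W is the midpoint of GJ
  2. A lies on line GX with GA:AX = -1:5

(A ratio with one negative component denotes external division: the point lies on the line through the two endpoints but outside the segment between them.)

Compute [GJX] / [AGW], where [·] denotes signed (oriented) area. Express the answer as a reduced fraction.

[GJX]:[AGW] = -8

Choose coordinates G = (0, 0), J = (1, 0), E = (0, 1), X = (3, -1).
1. W is the midpoint of GJ ⇒ W = (1/2, 0)
2. A lies on line GX with GA:AX = -1:5 ⇒ A = (-3/4, 1/4)
2·[GJX] = -1, 2·[AGW] = 1/8
[GJX]:[AGW] = -1:1/8 = -8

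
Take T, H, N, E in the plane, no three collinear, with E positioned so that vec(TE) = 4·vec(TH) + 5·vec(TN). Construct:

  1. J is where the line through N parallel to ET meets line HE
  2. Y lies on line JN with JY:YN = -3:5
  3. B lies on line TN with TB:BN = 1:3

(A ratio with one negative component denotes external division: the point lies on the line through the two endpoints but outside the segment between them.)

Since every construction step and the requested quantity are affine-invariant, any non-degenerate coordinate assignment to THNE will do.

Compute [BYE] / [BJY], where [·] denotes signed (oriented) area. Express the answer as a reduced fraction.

[BYE]:[BJY] = 35/36

Choose coordinates T = (0, 0), H = (1, 0), N = (0, 1), E = (4, 5).
1. J is where the line through N parallel to ET meets line HE ⇒ J = (32/5, 9)
2. Y lies on line JN with JY:YN = -3:5 ⇒ Y = (16, 21)
3. B lies on line TN with TB:BN = 1:3 ⇒ B = (0, 1/4)
2·[BYE] = -7, 2·[BJY] = -36/5
[BYE]:[BJY] = -7:-36/5 = 35/36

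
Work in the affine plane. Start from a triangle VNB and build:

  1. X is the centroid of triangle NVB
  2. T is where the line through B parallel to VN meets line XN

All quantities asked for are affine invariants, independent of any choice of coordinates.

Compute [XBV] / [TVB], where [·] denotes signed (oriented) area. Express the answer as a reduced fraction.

[XBV]:[TVB] = 1/3

Set V = (0, 0), N = (1, 0), B = (0, 1); any affine frame gives the same invariant.
1. X is the centroid of triangle NVB ⇒ X = (1/3, 1/3)
2. T is where the line through B parallel to VN meets line XN ⇒ T = (-1, 1)
2·[XBV] = 1/3, 2·[TVB] = 1
[XBV]:[TVB] = 1/3:1 = 1/3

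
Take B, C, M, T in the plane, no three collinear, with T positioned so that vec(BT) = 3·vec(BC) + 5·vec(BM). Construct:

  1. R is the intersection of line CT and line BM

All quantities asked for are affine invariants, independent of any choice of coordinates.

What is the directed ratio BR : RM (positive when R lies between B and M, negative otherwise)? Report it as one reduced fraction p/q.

BR:RM = -5/7

Set B = (0, 0), C = (1, 0), M = (0, 1), T = (3, 5); any affine frame gives the same invariant.
1. R is the intersection of line CT and line BM ⇒ R = (0, -5/2)
R = B + t·(M−B) with t = -5/2, so BR:RM = t:(1−t) = -5/2:7/2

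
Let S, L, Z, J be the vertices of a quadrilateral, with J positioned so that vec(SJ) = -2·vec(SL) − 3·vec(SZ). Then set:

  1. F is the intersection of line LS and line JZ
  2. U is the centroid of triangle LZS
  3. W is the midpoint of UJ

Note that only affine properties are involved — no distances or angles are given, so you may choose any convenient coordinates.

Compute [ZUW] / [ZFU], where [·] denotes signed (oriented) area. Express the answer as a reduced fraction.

Work in coordinates with S = (0, 0), L = (1, 0), Z = (0, 1), J = (-2, -3).
1. F is the intersection of line LS and line JZ ⇒ F = (-1/2, 0)
2. U is the centroid of triangle LZS ⇒ U = (1/3, 1/3)
3. W is the midpoint of UJ ⇒ W = (-5/6, -4/3)
2·[ZUW] = -4/3, 2·[ZFU] = 2/3
[ZUW]:[ZFU] = -4/3:2/3 = -2

[ZUW]:[ZFU] = -2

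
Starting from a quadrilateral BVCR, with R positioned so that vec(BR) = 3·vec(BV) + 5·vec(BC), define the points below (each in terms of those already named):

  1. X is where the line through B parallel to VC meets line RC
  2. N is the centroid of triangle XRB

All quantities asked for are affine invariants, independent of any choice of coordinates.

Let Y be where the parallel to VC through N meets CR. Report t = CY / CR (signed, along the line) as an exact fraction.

t = 5/21

Work in coordinates with B = (0, 0), V = (1, 0), C = (0, 1), R = (3, 5).
1. X is where the line through B parallel to VC meets line RC ⇒ X = (-3/7, 3/7)
2. N is the centroid of triangle XRB ⇒ N = (6/7, 38/21)
through N parallel to VC: direction (-1, 1); meets CR at Y = (5/7, 41/21)
Y = C + t·(R−C) with t = 5/21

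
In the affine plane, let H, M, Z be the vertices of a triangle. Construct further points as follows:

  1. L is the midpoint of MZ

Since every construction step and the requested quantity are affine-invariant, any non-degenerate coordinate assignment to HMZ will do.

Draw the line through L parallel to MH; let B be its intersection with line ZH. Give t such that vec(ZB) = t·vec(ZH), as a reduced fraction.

Assign H = (0, 0), M = (1, 0), Z = (0, 1) — the answer is frame-independent, so this choice is without loss of generality.
1. L is the midpoint of MZ ⇒ L = (1/2, 1/2)
through L parallel to MH: direction (-1, 0); meets ZH at B = (0, 1/2)
B = Z + t·(H−Z) with t = 1/2

t = 1/2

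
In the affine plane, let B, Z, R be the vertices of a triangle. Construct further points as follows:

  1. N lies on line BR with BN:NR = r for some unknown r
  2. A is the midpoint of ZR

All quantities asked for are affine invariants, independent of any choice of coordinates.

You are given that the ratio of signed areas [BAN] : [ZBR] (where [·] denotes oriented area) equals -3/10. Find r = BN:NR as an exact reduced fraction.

r = 3/2

Assign B = (0, 0), Z = (1, 0), R = (0, 1) — the answer is frame-independent, so this choice is without loss of generality.
1. With BN:NR = r, write λ = r/(r+1) so N = B + λ·(R−B); N is affine-linear in λ
2. A is the midpoint of ZR ⇒ A = (1/2, 1/2)
Every point depending on N is an affine combination of N and λ-independent points, so each such coordinate is linear in λ; the λ² term in each signed area is a multiple of (R−B)×(R−B) = 0, so 2·[BAN] and 2·[ZBR] are each linear in λ. Evaluating at λ=0 and λ=1:
  2·[BAN] = 1/2·λ,   2·[ZBR] = -1
So [BAN]:[ZBR] = (1/2·λ) / (-1). Setting this equal to -3/10:
  1/2·λ = -3/10·(-1)  ⇒  λ = 3/5
Then r = λ/(1−λ) = (3/5)/(2/5) = 3/2. Check: with r = 3/2, N = (0, 3/5) and [BAN]:[ZBR] = -3/10 as required.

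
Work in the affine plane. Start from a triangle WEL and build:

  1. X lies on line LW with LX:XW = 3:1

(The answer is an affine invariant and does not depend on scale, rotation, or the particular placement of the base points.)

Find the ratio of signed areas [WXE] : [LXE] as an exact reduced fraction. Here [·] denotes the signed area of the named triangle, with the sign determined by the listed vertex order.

Work in coordinates with W = (0, 0), E = (1, 0), L = (0, 1).
1. X lies on line LW with LX:XW = 3:1 ⇒ X = (0, 1/4)
2·[WXE] = -1/4, 2·[LXE] = 3/4
[WXE]:[LXE] = -1/4:3/4 = -1/3

[WXE]:[LXE] = -1/3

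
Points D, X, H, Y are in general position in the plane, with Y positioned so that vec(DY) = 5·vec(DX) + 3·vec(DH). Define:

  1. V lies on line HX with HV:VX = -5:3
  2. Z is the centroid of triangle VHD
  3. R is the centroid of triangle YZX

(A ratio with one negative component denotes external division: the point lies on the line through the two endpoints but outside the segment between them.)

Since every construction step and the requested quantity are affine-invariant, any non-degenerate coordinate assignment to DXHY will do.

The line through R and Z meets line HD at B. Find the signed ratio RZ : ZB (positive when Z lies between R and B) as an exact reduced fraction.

RZ:ZB = 26/15

Assign D = (0, 0), X = (1, 0), H = (0, 1), Y = (5, 3) — the answer is frame-independent, so this choice is without loss of generality.
1. V lies on line HX with HV:VX = -5:3 ⇒ V = (5/2, -3/2)
2. Z is the centroid of triangle VHD ⇒ Z = (5/6, -1/6)
3. R is the centroid of triangle YZX ⇒ R = (41/18, 17/18)
line RZ meets HD at B = (0, -21/26)
Z = R + t·(B−R) with t = 26/41, so RZ:ZB = 26/41:15/41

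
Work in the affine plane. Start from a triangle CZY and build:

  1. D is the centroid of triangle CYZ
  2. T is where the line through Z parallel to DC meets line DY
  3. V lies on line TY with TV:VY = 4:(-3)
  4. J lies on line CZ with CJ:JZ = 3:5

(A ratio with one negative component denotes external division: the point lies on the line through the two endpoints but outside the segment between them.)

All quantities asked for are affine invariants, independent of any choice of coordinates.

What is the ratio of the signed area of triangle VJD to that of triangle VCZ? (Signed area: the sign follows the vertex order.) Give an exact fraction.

Work in coordinates with C = (0, 0), Z = (1, 0), Y = (0, 1).
1. D is the centroid of triangle CYZ ⇒ D = (1/3, 1/3)
2. T is where the line through Z parallel to DC meets line DY ⇒ T = (2/3, -1/3)
3. V lies on line TY with TV:VY = 4:(-3) ⇒ V = (-2, 5)
4. J lies on line CZ with CJ:JZ = 3:5 ⇒ J = (3/8, 0)
2·[VJD] = 7/12, 2·[VCZ] = 5
[VJD]:[VCZ] = 7/12:5 = 7/60

[VJD]:[VCZ] = 7/60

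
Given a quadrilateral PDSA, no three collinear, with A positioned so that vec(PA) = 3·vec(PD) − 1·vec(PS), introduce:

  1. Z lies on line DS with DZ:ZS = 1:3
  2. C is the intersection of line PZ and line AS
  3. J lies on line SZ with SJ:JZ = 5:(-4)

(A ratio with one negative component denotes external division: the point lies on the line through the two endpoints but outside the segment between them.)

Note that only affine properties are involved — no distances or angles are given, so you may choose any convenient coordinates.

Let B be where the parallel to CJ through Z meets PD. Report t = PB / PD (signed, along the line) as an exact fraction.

t = 36/37

Set P = (0, 0), D = (1, 0), S = (0, 1), A = (3, -1); any affine frame gives the same invariant.
1. Z lies on line DS with DZ:ZS = 1:3 ⇒ Z = (3/4, 1/4)
2. C is the intersection of line PZ and line AS ⇒ C = (1, 1/3)
3. J lies on line SZ with SJ:JZ = 5:(-4) ⇒ J = (15/4, -11/4)
through Z parallel to CJ: direction (11/4, -37/12); meets PD at B = (36/37, 0)
B = P + t·(D−P) with t = 36/37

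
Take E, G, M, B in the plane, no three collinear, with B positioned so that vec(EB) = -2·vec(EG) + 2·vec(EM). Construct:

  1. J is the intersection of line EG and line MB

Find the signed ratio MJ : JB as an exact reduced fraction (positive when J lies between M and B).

MJ:JB = -1/2

Assign E = (0, 0), G = (1, 0), M = (0, 1), B = (-2, 2) — the answer is frame-independent, so this choice is without loss of generality.
1. J is the intersection of line EG and line MB ⇒ J = (2, 0)
J = M + t·(B−M) with t = -1, so MJ:JB = t:(1−t) = -1:2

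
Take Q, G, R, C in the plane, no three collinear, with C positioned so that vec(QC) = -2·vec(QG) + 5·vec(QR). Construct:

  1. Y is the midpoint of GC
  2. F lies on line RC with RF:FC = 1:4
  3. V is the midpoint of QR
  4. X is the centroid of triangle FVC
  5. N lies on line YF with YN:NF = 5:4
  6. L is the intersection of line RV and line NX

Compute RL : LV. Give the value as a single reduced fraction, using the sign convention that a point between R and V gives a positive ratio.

Work in coordinates with Q = (0, 0), G = (1, 0), R = (0, 1), C = (-2, 5).
1. Y is the midpoint of GC ⇒ Y = (-1/2, 5/2)
2. F lies on line RC with RF:FC = 1:4 ⇒ F = (-2/5, 9/5)
3. V is the midpoint of QR ⇒ V = (0, 1/2)
4. X is the centroid of triangle FVC ⇒ X = (-4/5, 73/30)
5. N lies on line YF with YN:NF = 5:4 ⇒ N = (-4/9, 19/9)
6. L is the intersection of line RV and line NX ⇒ L = (0, 41/24)
L = R + t·(V−R) with t = -17/12, so RL:LV = t:(1−t) = -17/12:29/12

RL:LV = -17/29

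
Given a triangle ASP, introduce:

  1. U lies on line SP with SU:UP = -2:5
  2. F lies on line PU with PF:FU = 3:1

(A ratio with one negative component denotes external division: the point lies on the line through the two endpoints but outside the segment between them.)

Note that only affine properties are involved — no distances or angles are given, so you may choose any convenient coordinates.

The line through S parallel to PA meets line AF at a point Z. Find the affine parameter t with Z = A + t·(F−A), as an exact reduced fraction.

t = 4/5

Choose coordinates A = (0, 0), S = (1, 0), P = (0, 1).
1. U lies on line SP with SU:UP = -2:5 ⇒ U = (5/3, -2/3)
2. F lies on line PU with PF:FU = 3:1 ⇒ F = (5/4, -1/4)
through S parallel to PA: direction (0, -1); meets AF at Z = (1, -1/5)
Z = A + t·(F−A) with t = 4/5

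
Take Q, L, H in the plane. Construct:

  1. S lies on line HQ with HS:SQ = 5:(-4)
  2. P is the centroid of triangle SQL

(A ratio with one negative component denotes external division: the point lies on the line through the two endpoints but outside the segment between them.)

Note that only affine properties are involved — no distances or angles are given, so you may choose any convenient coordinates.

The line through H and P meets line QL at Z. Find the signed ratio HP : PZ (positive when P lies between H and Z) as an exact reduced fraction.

HP:PZ = -7/4

Set Q = (0, 0), L = (1, 0), H = (0, 1); any affine frame gives the same invariant.
1. S lies on line HQ with HS:SQ = 5:(-4) ⇒ S = (0, -4)
2. P is the centroid of triangle SQL ⇒ P = (1/3, -4/3)
line HP meets QL at Z = (1/7, 0)
P = H + t·(Z−H) with t = 7/3, so HP:PZ = 7/3:-4/3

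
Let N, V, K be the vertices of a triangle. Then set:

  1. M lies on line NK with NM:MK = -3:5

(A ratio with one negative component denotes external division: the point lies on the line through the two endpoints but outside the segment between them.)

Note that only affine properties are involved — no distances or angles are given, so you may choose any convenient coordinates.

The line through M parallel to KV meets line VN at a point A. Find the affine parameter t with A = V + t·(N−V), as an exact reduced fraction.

Set N = (0, 0), V = (1, 0), K = (0, 1); any affine frame gives the same invariant.
1. M lies on line NK with NM:MK = -3:5 ⇒ M = (0, -3/2)
through M parallel to KV: direction (1, -1); meets VN at A = (-3/2, 0)
A = V + t·(N−V) with t = 5/2

t = 5/2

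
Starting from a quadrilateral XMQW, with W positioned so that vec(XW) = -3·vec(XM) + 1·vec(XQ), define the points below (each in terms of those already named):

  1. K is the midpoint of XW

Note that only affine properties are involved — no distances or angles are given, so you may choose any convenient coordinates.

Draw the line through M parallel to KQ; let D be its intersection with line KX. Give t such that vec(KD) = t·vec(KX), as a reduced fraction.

t = 4/3

Assign X = (0, 0), M = (1, 0), Q = (0, 1), W = (-3, 1) — the answer is frame-independent, so this choice is without loss of generality.
1. K is the midpoint of XW ⇒ K = (-3/2, 1/2)
through M parallel to KQ: direction (3/2, 1/2); meets KX at D = (1/2, -1/6)
D = K + t·(X−K) with t = 4/3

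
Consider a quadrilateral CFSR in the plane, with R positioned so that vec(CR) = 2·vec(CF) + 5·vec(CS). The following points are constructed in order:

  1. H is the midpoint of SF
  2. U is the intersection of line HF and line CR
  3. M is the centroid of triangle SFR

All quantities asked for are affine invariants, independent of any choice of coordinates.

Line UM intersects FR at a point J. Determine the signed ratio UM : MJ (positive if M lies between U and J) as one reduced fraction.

UM:MJ = 8/7

Choose coordinates C = (0, 0), F = (1, 0), S = (0, 1), R = (2, 5).
1. H is the midpoint of SF ⇒ H = (1/2, 1/2)
2. U is the intersection of line HF and line CR ⇒ U = (2/7, 5/7)
3. M is the centroid of triangle SFR ⇒ M = (1, 2)
line UM meets FR at J = (13/8, 25/8)
M = U + t·(J−U) with t = 8/15, so UM:MJ = 8/15:7/15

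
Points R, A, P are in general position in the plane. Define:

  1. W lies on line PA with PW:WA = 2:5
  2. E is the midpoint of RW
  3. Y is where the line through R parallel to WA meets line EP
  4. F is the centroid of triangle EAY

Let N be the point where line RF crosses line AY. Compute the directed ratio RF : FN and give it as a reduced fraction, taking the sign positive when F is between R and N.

RF:FN = 5/7

Choose coordinates R = (0, 0), A = (1, 0), P = (0, 1).
1. W lies on line PA with PW:WA = 2:5 ⇒ W = (2/7, 5/7)
2. E is the midpoint of RW ⇒ E = (1/7, 5/14)
3. Y is where the line through R parallel to WA meets line EP ⇒ Y = (2/7, -2/7)
4. F is the centroid of triangle EAY ⇒ F = (10/21, 1/42)
line RF meets AY at N = (8/7, 2/35)
F = R + t·(N−R) with t = 5/12, so RF:FN = 5/12:7/12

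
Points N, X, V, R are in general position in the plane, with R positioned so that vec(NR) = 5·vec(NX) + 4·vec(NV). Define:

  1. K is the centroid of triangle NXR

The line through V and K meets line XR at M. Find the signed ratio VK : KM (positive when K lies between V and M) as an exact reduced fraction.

Choose coordinates N = (0, 0), X = (1, 0), V = (0, 1), R = (5, 4).
1. K is the centroid of triangle NXR ⇒ K = (2, 4/3)
line VK meets XR at M = (12/5, 7/5)
K = V + t·(M−V) with t = 5/6, so VK:KM = 5/6:1/6

VK:KM = 5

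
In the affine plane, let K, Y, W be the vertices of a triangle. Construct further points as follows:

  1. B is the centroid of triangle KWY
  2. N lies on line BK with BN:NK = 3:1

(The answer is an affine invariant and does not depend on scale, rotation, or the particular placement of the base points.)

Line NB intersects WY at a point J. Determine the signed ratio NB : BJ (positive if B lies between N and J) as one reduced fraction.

Set K = (0, 0), Y = (1, 0), W = (0, 1); any affine frame gives the same invariant.
1. B is the centroid of triangle KWY ⇒ B = (1/3, 1/3)
2. N lies on line BK with BN:NK = 3:1 ⇒ N = (1/12, 1/12)
line NB meets WY at J = (1/2, 1/2)
B = N + t·(J−N) with t = 3/5, so NB:BJ = 3/5:2/5

NB:BJ = 3/2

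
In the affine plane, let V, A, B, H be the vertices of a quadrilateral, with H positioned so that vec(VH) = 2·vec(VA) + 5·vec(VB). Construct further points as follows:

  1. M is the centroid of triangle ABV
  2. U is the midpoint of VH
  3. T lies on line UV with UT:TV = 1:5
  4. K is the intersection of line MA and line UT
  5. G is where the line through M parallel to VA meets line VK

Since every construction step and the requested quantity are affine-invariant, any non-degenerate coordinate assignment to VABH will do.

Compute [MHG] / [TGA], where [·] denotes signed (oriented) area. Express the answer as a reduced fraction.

Choose coordinates V = (0, 0), A = (1, 0), B = (0, 1), H = (2, 5).
1. M is the centroid of triangle ABV ⇒ M = (1/3, 1/3)
2. U is the midpoint of VH ⇒ U = (1, 5/2)
3. T lies on line UV with UT:TV = 1:5 ⇒ T = (5/6, 25/12)
4. K is the intersection of line MA and line UT ⇒ K = (1/6, 5/12)
5. G is where the line through M parallel to VA meets line VK ⇒ G = (2/15, 1/3)
2·[MHG] = 14/15, 2·[TGA] = 7/4
[MHG]:[TGA] = 14/15:7/4 = 8/15

[MHG]:[TGA] = 8/15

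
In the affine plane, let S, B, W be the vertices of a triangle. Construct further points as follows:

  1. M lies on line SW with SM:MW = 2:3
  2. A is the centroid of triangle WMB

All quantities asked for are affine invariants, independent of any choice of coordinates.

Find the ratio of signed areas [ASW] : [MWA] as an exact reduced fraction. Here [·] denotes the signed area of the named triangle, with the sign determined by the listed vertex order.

[ASW]:[MWA] = 5/3

Assign S = (0, 0), B = (1, 0), W = (0, 1) — the answer is frame-independent, so this choice is without loss of generality.
1. M lies on line SW with SM:MW = 2:3 ⇒ M = (0, 2/5)
2. A is the centroid of triangle WMB ⇒ A = (1/3, 7/15)
2·[ASW] = -1/3, 2·[MWA] = -1/5
[ASW]:[MWA] = -1/3:-1/5 = 5/3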